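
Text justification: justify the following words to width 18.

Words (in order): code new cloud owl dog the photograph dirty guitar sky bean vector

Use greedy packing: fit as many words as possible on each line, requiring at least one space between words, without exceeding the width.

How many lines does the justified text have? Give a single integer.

Line 1: ['code', 'new', 'cloud', 'owl'] (min_width=18, slack=0)
Line 2: ['dog', 'the', 'photograph'] (min_width=18, slack=0)
Line 3: ['dirty', 'guitar', 'sky'] (min_width=16, slack=2)
Line 4: ['bean', 'vector'] (min_width=11, slack=7)
Total lines: 4

Answer: 4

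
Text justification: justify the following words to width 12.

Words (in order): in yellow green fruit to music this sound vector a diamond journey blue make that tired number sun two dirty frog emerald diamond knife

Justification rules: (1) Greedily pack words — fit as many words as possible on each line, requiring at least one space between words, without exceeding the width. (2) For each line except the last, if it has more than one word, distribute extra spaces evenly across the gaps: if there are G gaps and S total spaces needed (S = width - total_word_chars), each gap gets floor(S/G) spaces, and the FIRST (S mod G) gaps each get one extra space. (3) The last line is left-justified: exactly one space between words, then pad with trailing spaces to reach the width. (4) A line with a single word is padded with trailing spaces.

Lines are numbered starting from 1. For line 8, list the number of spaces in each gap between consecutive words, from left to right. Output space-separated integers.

Line 1: ['in', 'yellow'] (min_width=9, slack=3)
Line 2: ['green', 'fruit'] (min_width=11, slack=1)
Line 3: ['to', 'music'] (min_width=8, slack=4)
Line 4: ['this', 'sound'] (min_width=10, slack=2)
Line 5: ['vector', 'a'] (min_width=8, slack=4)
Line 6: ['diamond'] (min_width=7, slack=5)
Line 7: ['journey', 'blue'] (min_width=12, slack=0)
Line 8: ['make', 'that'] (min_width=9, slack=3)
Line 9: ['tired', 'number'] (min_width=12, slack=0)
Line 10: ['sun', 'two'] (min_width=7, slack=5)
Line 11: ['dirty', 'frog'] (min_width=10, slack=2)
Line 12: ['emerald'] (min_width=7, slack=5)
Line 13: ['diamond'] (min_width=7, slack=5)
Line 14: ['knife'] (min_width=5, slack=7)

Answer: 4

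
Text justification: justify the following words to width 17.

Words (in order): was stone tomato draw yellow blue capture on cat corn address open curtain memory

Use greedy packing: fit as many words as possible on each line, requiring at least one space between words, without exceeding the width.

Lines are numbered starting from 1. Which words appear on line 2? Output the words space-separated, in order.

Answer: draw yellow blue

Derivation:
Line 1: ['was', 'stone', 'tomato'] (min_width=16, slack=1)
Line 2: ['draw', 'yellow', 'blue'] (min_width=16, slack=1)
Line 3: ['capture', 'on', 'cat'] (min_width=14, slack=3)
Line 4: ['corn', 'address', 'open'] (min_width=17, slack=0)
Line 5: ['curtain', 'memory'] (min_width=14, slack=3)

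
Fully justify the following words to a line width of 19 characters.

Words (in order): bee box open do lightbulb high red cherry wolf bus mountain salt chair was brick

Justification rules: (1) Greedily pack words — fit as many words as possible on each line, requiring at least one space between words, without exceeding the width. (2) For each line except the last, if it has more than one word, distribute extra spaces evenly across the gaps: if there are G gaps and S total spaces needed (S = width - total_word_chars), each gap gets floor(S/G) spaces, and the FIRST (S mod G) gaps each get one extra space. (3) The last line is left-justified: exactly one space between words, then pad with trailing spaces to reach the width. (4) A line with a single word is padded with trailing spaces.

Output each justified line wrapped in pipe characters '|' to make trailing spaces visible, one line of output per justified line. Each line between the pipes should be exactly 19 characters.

Line 1: ['bee', 'box', 'open', 'do'] (min_width=15, slack=4)
Line 2: ['lightbulb', 'high', 'red'] (min_width=18, slack=1)
Line 3: ['cherry', 'wolf', 'bus'] (min_width=15, slack=4)
Line 4: ['mountain', 'salt', 'chair'] (min_width=19, slack=0)
Line 5: ['was', 'brick'] (min_width=9, slack=10)

Answer: |bee   box  open  do|
|lightbulb  high red|
|cherry   wolf   bus|
|mountain salt chair|
|was brick          |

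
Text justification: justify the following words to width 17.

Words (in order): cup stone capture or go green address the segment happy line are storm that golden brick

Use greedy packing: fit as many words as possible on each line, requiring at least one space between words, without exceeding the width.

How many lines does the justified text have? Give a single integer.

Answer: 6

Derivation:
Line 1: ['cup', 'stone', 'capture'] (min_width=17, slack=0)
Line 2: ['or', 'go', 'green'] (min_width=11, slack=6)
Line 3: ['address', 'the'] (min_width=11, slack=6)
Line 4: ['segment', 'happy'] (min_width=13, slack=4)
Line 5: ['line', 'are', 'storm'] (min_width=14, slack=3)
Line 6: ['that', 'golden', 'brick'] (min_width=17, slack=0)
Total lines: 6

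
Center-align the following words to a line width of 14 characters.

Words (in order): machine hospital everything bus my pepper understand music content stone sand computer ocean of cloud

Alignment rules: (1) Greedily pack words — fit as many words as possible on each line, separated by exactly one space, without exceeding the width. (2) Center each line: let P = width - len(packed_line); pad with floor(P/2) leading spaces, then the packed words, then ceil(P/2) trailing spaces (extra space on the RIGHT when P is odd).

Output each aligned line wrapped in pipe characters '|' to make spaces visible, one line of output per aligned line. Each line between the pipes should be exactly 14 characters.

Answer: |   machine    |
|   hospital   |
|everything bus|
|  my pepper   |
|  understand  |
|music content |
|  stone sand  |
|computer ocean|
|   of cloud   |

Derivation:
Line 1: ['machine'] (min_width=7, slack=7)
Line 2: ['hospital'] (min_width=8, slack=6)
Line 3: ['everything', 'bus'] (min_width=14, slack=0)
Line 4: ['my', 'pepper'] (min_width=9, slack=5)
Line 5: ['understand'] (min_width=10, slack=4)
Line 6: ['music', 'content'] (min_width=13, slack=1)
Line 7: ['stone', 'sand'] (min_width=10, slack=4)
Line 8: ['computer', 'ocean'] (min_width=14, slack=0)
Line 9: ['of', 'cloud'] (min_width=8, slack=6)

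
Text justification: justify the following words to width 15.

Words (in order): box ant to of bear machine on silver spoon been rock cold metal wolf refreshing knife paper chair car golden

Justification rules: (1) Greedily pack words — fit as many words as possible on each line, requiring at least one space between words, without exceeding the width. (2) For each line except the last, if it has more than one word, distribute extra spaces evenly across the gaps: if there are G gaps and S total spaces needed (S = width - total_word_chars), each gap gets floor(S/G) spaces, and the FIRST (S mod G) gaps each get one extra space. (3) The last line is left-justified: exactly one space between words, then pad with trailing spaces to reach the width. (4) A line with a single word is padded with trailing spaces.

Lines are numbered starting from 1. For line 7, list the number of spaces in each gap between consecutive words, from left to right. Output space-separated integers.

Answer: 5

Derivation:
Line 1: ['box', 'ant', 'to', 'of'] (min_width=13, slack=2)
Line 2: ['bear', 'machine', 'on'] (min_width=15, slack=0)
Line 3: ['silver', 'spoon'] (min_width=12, slack=3)
Line 4: ['been', 'rock', 'cold'] (min_width=14, slack=1)
Line 5: ['metal', 'wolf'] (min_width=10, slack=5)
Line 6: ['refreshing'] (min_width=10, slack=5)
Line 7: ['knife', 'paper'] (min_width=11, slack=4)
Line 8: ['chair', 'car'] (min_width=9, slack=6)
Line 9: ['golden'] (min_width=6, slack=9)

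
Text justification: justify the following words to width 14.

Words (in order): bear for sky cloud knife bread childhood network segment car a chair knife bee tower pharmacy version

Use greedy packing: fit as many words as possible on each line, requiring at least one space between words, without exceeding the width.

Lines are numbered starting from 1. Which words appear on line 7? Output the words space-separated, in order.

Answer: chair knife

Derivation:
Line 1: ['bear', 'for', 'sky'] (min_width=12, slack=2)
Line 2: ['cloud', 'knife'] (min_width=11, slack=3)
Line 3: ['bread'] (min_width=5, slack=9)
Line 4: ['childhood'] (min_width=9, slack=5)
Line 5: ['network'] (min_width=7, slack=7)
Line 6: ['segment', 'car', 'a'] (min_width=13, slack=1)
Line 7: ['chair', 'knife'] (min_width=11, slack=3)
Line 8: ['bee', 'tower'] (min_width=9, slack=5)
Line 9: ['pharmacy'] (min_width=8, slack=6)
Line 10: ['version'] (min_width=7, slack=7)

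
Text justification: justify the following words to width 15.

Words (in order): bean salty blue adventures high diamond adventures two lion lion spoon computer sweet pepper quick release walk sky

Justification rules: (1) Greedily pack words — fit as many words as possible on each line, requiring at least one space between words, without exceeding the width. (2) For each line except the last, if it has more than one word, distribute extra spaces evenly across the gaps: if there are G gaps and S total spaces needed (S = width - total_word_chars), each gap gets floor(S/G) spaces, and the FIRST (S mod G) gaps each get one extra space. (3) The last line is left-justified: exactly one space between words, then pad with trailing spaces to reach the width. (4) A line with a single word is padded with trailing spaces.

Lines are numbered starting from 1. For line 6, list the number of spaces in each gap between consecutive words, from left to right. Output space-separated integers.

Answer: 2

Derivation:
Line 1: ['bean', 'salty', 'blue'] (min_width=15, slack=0)
Line 2: ['adventures', 'high'] (min_width=15, slack=0)
Line 3: ['diamond'] (min_width=7, slack=8)
Line 4: ['adventures', 'two'] (min_width=14, slack=1)
Line 5: ['lion', 'lion', 'spoon'] (min_width=15, slack=0)
Line 6: ['computer', 'sweet'] (min_width=14, slack=1)
Line 7: ['pepper', 'quick'] (min_width=12, slack=3)
Line 8: ['release', 'walk'] (min_width=12, slack=3)
Line 9: ['sky'] (min_width=3, slack=12)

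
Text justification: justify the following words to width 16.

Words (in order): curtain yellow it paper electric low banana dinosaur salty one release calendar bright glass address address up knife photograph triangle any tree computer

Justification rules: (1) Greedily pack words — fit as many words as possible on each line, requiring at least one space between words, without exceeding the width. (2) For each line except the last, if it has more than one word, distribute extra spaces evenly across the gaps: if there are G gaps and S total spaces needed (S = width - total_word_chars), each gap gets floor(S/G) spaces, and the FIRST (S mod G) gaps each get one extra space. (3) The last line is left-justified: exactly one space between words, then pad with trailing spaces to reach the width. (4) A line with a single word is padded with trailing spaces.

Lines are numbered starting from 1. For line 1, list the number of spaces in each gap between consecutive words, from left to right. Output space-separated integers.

Answer: 3

Derivation:
Line 1: ['curtain', 'yellow'] (min_width=14, slack=2)
Line 2: ['it', 'paper'] (min_width=8, slack=8)
Line 3: ['electric', 'low'] (min_width=12, slack=4)
Line 4: ['banana', 'dinosaur'] (min_width=15, slack=1)
Line 5: ['salty', 'one'] (min_width=9, slack=7)
Line 6: ['release', 'calendar'] (min_width=16, slack=0)
Line 7: ['bright', 'glass'] (min_width=12, slack=4)
Line 8: ['address', 'address'] (min_width=15, slack=1)
Line 9: ['up', 'knife'] (min_width=8, slack=8)
Line 10: ['photograph'] (min_width=10, slack=6)
Line 11: ['triangle', 'any'] (min_width=12, slack=4)
Line 12: ['tree', 'computer'] (min_width=13, slack=3)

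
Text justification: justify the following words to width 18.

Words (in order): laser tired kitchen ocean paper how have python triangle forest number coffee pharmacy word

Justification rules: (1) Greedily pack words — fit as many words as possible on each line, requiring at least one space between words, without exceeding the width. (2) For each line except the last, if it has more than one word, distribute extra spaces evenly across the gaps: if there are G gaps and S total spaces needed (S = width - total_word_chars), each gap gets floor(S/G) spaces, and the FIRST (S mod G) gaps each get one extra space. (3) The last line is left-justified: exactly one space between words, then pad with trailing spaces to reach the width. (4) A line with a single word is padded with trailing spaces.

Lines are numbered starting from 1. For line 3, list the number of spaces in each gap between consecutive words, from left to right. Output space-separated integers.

Answer: 3 3

Derivation:
Line 1: ['laser', 'tired'] (min_width=11, slack=7)
Line 2: ['kitchen', 'ocean'] (min_width=13, slack=5)
Line 3: ['paper', 'how', 'have'] (min_width=14, slack=4)
Line 4: ['python', 'triangle'] (min_width=15, slack=3)
Line 5: ['forest', 'number'] (min_width=13, slack=5)
Line 6: ['coffee', 'pharmacy'] (min_width=15, slack=3)
Line 7: ['word'] (min_width=4, slack=14)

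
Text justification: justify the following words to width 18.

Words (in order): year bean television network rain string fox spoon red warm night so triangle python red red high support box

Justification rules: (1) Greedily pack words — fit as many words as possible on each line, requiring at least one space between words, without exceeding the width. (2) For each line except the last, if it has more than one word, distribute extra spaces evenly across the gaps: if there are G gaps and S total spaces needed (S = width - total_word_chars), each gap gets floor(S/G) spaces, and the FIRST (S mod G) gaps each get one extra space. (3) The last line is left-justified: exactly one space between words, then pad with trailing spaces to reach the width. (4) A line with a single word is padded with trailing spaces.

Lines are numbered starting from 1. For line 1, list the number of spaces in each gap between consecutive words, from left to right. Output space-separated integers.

Line 1: ['year', 'bean'] (min_width=9, slack=9)
Line 2: ['television', 'network'] (min_width=18, slack=0)
Line 3: ['rain', 'string', 'fox'] (min_width=15, slack=3)
Line 4: ['spoon', 'red', 'warm'] (min_width=14, slack=4)
Line 5: ['night', 'so', 'triangle'] (min_width=17, slack=1)
Line 6: ['python', 'red', 'red'] (min_width=14, slack=4)
Line 7: ['high', 'support', 'box'] (min_width=16, slack=2)

Answer: 10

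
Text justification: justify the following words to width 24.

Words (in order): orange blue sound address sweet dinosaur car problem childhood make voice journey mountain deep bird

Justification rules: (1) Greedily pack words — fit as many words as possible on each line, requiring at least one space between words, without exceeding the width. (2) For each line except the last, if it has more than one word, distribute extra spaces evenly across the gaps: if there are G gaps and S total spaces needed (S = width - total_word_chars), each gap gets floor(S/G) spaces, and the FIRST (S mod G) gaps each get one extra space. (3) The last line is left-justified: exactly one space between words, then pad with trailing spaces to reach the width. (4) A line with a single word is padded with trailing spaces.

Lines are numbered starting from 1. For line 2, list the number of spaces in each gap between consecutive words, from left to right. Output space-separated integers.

Answer: 2 2

Derivation:
Line 1: ['orange', 'blue', 'sound'] (min_width=17, slack=7)
Line 2: ['address', 'sweet', 'dinosaur'] (min_width=22, slack=2)
Line 3: ['car', 'problem', 'childhood'] (min_width=21, slack=3)
Line 4: ['make', 'voice', 'journey'] (min_width=18, slack=6)
Line 5: ['mountain', 'deep', 'bird'] (min_width=18, slack=6)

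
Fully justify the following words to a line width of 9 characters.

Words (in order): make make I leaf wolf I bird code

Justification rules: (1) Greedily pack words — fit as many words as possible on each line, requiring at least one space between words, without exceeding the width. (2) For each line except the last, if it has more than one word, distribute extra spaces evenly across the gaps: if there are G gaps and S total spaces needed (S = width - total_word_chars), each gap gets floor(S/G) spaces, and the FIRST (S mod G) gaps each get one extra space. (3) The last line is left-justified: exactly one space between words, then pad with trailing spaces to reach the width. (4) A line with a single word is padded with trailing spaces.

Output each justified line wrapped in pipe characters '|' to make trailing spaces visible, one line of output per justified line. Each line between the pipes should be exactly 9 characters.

Line 1: ['make', 'make'] (min_width=9, slack=0)
Line 2: ['I', 'leaf'] (min_width=6, slack=3)
Line 3: ['wolf', 'I'] (min_width=6, slack=3)
Line 4: ['bird', 'code'] (min_width=9, slack=0)

Answer: |make make|
|I    leaf|
|wolf    I|
|bird code|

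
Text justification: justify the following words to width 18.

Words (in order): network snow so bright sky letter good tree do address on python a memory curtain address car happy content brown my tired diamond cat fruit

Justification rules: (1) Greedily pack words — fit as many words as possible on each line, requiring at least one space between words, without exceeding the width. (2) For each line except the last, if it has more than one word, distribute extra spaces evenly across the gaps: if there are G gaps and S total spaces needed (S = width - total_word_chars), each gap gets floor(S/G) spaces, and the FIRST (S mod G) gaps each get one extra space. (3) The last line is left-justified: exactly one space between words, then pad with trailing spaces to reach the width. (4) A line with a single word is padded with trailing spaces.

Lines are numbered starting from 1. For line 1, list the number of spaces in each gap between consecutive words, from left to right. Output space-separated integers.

Answer: 3 2

Derivation:
Line 1: ['network', 'snow', 'so'] (min_width=15, slack=3)
Line 2: ['bright', 'sky', 'letter'] (min_width=17, slack=1)
Line 3: ['good', 'tree', 'do'] (min_width=12, slack=6)
Line 4: ['address', 'on', 'python'] (min_width=17, slack=1)
Line 5: ['a', 'memory', 'curtain'] (min_width=16, slack=2)
Line 6: ['address', 'car', 'happy'] (min_width=17, slack=1)
Line 7: ['content', 'brown', 'my'] (min_width=16, slack=2)
Line 8: ['tired', 'diamond', 'cat'] (min_width=17, slack=1)
Line 9: ['fruit'] (min_width=5, slack=13)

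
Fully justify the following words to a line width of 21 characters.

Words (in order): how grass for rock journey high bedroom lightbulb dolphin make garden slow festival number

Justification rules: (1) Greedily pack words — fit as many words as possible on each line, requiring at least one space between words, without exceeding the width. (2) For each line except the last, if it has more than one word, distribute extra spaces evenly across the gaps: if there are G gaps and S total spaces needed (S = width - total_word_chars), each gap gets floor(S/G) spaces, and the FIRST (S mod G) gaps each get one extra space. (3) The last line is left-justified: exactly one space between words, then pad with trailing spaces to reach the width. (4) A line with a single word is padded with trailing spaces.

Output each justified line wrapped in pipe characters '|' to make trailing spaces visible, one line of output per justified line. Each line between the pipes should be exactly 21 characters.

Line 1: ['how', 'grass', 'for', 'rock'] (min_width=18, slack=3)
Line 2: ['journey', 'high', 'bedroom'] (min_width=20, slack=1)
Line 3: ['lightbulb', 'dolphin'] (min_width=17, slack=4)
Line 4: ['make', 'garden', 'slow'] (min_width=16, slack=5)
Line 5: ['festival', 'number'] (min_width=15, slack=6)

Answer: |how  grass  for  rock|
|journey  high bedroom|
|lightbulb     dolphin|
|make    garden   slow|
|festival number      |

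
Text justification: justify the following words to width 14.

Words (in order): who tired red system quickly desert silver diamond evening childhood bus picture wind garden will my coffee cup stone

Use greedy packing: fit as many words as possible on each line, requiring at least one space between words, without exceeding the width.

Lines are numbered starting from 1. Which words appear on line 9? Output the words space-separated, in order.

Answer: coffee cup

Derivation:
Line 1: ['who', 'tired', 'red'] (min_width=13, slack=1)
Line 2: ['system', 'quickly'] (min_width=14, slack=0)
Line 3: ['desert', 'silver'] (min_width=13, slack=1)
Line 4: ['diamond'] (min_width=7, slack=7)
Line 5: ['evening'] (min_width=7, slack=7)
Line 6: ['childhood', 'bus'] (min_width=13, slack=1)
Line 7: ['picture', 'wind'] (min_width=12, slack=2)
Line 8: ['garden', 'will', 'my'] (min_width=14, slack=0)
Line 9: ['coffee', 'cup'] (min_width=10, slack=4)
Line 10: ['stone'] (min_width=5, slack=9)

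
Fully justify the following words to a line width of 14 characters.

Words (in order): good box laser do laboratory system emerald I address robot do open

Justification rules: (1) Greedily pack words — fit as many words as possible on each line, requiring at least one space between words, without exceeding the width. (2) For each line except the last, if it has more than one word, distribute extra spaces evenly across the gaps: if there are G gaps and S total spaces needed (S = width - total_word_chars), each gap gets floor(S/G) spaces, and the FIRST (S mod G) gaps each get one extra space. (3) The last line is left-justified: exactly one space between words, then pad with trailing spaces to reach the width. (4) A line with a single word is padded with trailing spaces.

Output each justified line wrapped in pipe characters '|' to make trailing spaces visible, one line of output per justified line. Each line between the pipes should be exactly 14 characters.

Line 1: ['good', 'box', 'laser'] (min_width=14, slack=0)
Line 2: ['do', 'laboratory'] (min_width=13, slack=1)
Line 3: ['system', 'emerald'] (min_width=14, slack=0)
Line 4: ['I', 'address'] (min_width=9, slack=5)
Line 5: ['robot', 'do', 'open'] (min_width=13, slack=1)

Answer: |good box laser|
|do  laboratory|
|system emerald|
|I      address|
|robot do open |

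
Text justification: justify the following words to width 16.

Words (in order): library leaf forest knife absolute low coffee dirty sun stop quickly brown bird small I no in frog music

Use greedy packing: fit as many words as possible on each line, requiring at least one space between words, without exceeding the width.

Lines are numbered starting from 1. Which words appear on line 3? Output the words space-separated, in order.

Line 1: ['library', 'leaf'] (min_width=12, slack=4)
Line 2: ['forest', 'knife'] (min_width=12, slack=4)
Line 3: ['absolute', 'low'] (min_width=12, slack=4)
Line 4: ['coffee', 'dirty', 'sun'] (min_width=16, slack=0)
Line 5: ['stop', 'quickly'] (min_width=12, slack=4)
Line 6: ['brown', 'bird', 'small'] (min_width=16, slack=0)
Line 7: ['I', 'no', 'in', 'frog'] (min_width=12, slack=4)
Line 8: ['music'] (min_width=5, slack=11)

Answer: absolute low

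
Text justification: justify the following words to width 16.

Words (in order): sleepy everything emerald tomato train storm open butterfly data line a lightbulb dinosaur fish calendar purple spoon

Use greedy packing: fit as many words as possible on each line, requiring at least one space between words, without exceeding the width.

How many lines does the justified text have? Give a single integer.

Line 1: ['sleepy'] (min_width=6, slack=10)
Line 2: ['everything'] (min_width=10, slack=6)
Line 3: ['emerald', 'tomato'] (min_width=14, slack=2)
Line 4: ['train', 'storm', 'open'] (min_width=16, slack=0)
Line 5: ['butterfly', 'data'] (min_width=14, slack=2)
Line 6: ['line', 'a', 'lightbulb'] (min_width=16, slack=0)
Line 7: ['dinosaur', 'fish'] (min_width=13, slack=3)
Line 8: ['calendar', 'purple'] (min_width=15, slack=1)
Line 9: ['spoon'] (min_width=5, slack=11)
Total lines: 9

Answer: 9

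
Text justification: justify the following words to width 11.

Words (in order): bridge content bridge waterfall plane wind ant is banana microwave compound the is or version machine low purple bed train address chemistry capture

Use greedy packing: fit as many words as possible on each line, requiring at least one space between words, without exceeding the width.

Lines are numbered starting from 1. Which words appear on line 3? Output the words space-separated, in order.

Answer: bridge

Derivation:
Line 1: ['bridge'] (min_width=6, slack=5)
Line 2: ['content'] (min_width=7, slack=4)
Line 3: ['bridge'] (min_width=6, slack=5)
Line 4: ['waterfall'] (min_width=9, slack=2)
Line 5: ['plane', 'wind'] (min_width=10, slack=1)
Line 6: ['ant', 'is'] (min_width=6, slack=5)
Line 7: ['banana'] (min_width=6, slack=5)
Line 8: ['microwave'] (min_width=9, slack=2)
Line 9: ['compound'] (min_width=8, slack=3)
Line 10: ['the', 'is', 'or'] (min_width=9, slack=2)
Line 11: ['version'] (min_width=7, slack=4)
Line 12: ['machine', 'low'] (min_width=11, slack=0)
Line 13: ['purple', 'bed'] (min_width=10, slack=1)
Line 14: ['train'] (min_width=5, slack=6)
Line 15: ['address'] (min_width=7, slack=4)
Line 16: ['chemistry'] (min_width=9, slack=2)
Line 17: ['capture'] (min_width=7, slack=4)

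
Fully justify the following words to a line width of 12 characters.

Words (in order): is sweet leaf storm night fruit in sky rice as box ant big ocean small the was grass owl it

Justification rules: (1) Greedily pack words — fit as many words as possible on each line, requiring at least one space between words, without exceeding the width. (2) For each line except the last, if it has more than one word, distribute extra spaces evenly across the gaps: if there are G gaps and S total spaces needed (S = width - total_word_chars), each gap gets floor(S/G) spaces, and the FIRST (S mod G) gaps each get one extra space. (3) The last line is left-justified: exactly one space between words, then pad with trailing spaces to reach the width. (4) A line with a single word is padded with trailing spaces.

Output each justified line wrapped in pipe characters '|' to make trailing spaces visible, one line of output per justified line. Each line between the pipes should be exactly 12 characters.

Answer: |is     sweet|
|leaf   storm|
|night  fruit|
|in  sky rice|
|as  box  ant|
|big    ocean|
|small    the|
|was    grass|
|owl it      |

Derivation:
Line 1: ['is', 'sweet'] (min_width=8, slack=4)
Line 2: ['leaf', 'storm'] (min_width=10, slack=2)
Line 3: ['night', 'fruit'] (min_width=11, slack=1)
Line 4: ['in', 'sky', 'rice'] (min_width=11, slack=1)
Line 5: ['as', 'box', 'ant'] (min_width=10, slack=2)
Line 6: ['big', 'ocean'] (min_width=9, slack=3)
Line 7: ['small', 'the'] (min_width=9, slack=3)
Line 8: ['was', 'grass'] (min_width=9, slack=3)
Line 9: ['owl', 'it'] (min_width=6, slack=6)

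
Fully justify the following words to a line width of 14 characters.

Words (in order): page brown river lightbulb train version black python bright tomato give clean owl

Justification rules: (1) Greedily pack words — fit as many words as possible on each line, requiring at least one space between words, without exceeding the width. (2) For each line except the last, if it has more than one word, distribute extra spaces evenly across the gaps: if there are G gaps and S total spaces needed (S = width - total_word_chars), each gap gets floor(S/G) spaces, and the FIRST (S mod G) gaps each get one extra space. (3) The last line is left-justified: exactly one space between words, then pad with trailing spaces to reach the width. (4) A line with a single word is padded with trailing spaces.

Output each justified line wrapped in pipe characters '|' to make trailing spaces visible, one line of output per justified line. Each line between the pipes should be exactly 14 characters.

Line 1: ['page', 'brown'] (min_width=10, slack=4)
Line 2: ['river'] (min_width=5, slack=9)
Line 3: ['lightbulb'] (min_width=9, slack=5)
Line 4: ['train', 'version'] (min_width=13, slack=1)
Line 5: ['black', 'python'] (min_width=12, slack=2)
Line 6: ['bright', 'tomato'] (min_width=13, slack=1)
Line 7: ['give', 'clean', 'owl'] (min_width=14, slack=0)

Answer: |page     brown|
|river         |
|lightbulb     |
|train  version|
|black   python|
|bright  tomato|
|give clean owl|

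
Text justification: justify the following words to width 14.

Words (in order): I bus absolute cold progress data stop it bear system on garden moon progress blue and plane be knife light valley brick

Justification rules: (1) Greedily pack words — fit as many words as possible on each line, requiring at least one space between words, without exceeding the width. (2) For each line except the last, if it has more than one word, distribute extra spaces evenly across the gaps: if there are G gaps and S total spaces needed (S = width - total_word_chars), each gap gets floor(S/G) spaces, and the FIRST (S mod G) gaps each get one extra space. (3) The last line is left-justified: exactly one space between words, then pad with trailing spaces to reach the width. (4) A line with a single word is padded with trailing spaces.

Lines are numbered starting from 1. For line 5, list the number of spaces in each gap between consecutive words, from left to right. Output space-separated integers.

Answer: 4

Derivation:
Line 1: ['I', 'bus', 'absolute'] (min_width=14, slack=0)
Line 2: ['cold', 'progress'] (min_width=13, slack=1)
Line 3: ['data', 'stop', 'it'] (min_width=12, slack=2)
Line 4: ['bear', 'system', 'on'] (min_width=14, slack=0)
Line 5: ['garden', 'moon'] (min_width=11, slack=3)
Line 6: ['progress', 'blue'] (min_width=13, slack=1)
Line 7: ['and', 'plane', 'be'] (min_width=12, slack=2)
Line 8: ['knife', 'light'] (min_width=11, slack=3)
Line 9: ['valley', 'brick'] (min_width=12, slack=2)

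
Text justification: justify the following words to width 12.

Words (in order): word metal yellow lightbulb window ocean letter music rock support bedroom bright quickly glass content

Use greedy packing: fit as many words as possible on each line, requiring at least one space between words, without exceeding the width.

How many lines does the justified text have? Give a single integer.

Line 1: ['word', 'metal'] (min_width=10, slack=2)
Line 2: ['yellow'] (min_width=6, slack=6)
Line 3: ['lightbulb'] (min_width=9, slack=3)
Line 4: ['window', 'ocean'] (min_width=12, slack=0)
Line 5: ['letter', 'music'] (min_width=12, slack=0)
Line 6: ['rock', 'support'] (min_width=12, slack=0)
Line 7: ['bedroom'] (min_width=7, slack=5)
Line 8: ['bright'] (min_width=6, slack=6)
Line 9: ['quickly'] (min_width=7, slack=5)
Line 10: ['glass'] (min_width=5, slack=7)
Line 11: ['content'] (min_width=7, slack=5)
Total lines: 11

Answer: 11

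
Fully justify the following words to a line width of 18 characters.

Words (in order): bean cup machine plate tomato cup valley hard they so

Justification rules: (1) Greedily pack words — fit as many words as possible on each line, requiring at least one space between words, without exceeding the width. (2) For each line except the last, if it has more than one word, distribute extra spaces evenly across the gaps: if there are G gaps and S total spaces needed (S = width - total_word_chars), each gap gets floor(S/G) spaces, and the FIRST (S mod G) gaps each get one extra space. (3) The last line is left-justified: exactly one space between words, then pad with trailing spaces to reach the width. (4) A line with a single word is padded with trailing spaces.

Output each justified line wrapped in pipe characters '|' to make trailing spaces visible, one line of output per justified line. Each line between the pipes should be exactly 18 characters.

Answer: |bean  cup  machine|
|plate  tomato  cup|
|valley  hard  they|
|so                |

Derivation:
Line 1: ['bean', 'cup', 'machine'] (min_width=16, slack=2)
Line 2: ['plate', 'tomato', 'cup'] (min_width=16, slack=2)
Line 3: ['valley', 'hard', 'they'] (min_width=16, slack=2)
Line 4: ['so'] (min_width=2, slack=16)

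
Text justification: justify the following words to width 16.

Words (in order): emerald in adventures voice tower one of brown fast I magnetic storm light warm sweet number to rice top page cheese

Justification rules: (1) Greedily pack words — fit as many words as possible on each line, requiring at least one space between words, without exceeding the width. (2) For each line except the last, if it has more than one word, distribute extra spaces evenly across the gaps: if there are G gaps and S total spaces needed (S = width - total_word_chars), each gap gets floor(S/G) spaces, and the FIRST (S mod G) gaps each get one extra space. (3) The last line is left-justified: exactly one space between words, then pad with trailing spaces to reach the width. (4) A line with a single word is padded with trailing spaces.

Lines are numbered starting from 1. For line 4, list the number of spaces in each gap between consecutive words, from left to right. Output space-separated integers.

Line 1: ['emerald', 'in'] (min_width=10, slack=6)
Line 2: ['adventures', 'voice'] (min_width=16, slack=0)
Line 3: ['tower', 'one', 'of'] (min_width=12, slack=4)
Line 4: ['brown', 'fast', 'I'] (min_width=12, slack=4)
Line 5: ['magnetic', 'storm'] (min_width=14, slack=2)
Line 6: ['light', 'warm', 'sweet'] (min_width=16, slack=0)
Line 7: ['number', 'to', 'rice'] (min_width=14, slack=2)
Line 8: ['top', 'page', 'cheese'] (min_width=15, slack=1)

Answer: 3 3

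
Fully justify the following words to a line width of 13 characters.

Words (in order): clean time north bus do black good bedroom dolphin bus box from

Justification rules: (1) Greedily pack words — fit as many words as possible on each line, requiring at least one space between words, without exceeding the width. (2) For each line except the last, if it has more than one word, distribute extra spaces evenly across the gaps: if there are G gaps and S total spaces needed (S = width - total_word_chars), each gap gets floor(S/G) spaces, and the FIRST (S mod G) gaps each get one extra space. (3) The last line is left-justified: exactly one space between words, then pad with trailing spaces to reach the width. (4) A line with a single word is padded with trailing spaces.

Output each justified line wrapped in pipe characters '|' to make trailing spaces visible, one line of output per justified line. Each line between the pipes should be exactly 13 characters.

Answer: |clean    time|
|north  bus do|
|black    good|
|bedroom      |
|dolphin   bus|
|box from     |

Derivation:
Line 1: ['clean', 'time'] (min_width=10, slack=3)
Line 2: ['north', 'bus', 'do'] (min_width=12, slack=1)
Line 3: ['black', 'good'] (min_width=10, slack=3)
Line 4: ['bedroom'] (min_width=7, slack=6)
Line 5: ['dolphin', 'bus'] (min_width=11, slack=2)
Line 6: ['box', 'from'] (min_width=8, slack=5)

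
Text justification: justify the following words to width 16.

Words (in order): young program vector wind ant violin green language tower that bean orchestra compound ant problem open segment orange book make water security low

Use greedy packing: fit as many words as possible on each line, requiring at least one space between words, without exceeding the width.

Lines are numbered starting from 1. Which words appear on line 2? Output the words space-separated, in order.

Answer: vector wind ant

Derivation:
Line 1: ['young', 'program'] (min_width=13, slack=3)
Line 2: ['vector', 'wind', 'ant'] (min_width=15, slack=1)
Line 3: ['violin', 'green'] (min_width=12, slack=4)
Line 4: ['language', 'tower'] (min_width=14, slack=2)
Line 5: ['that', 'bean'] (min_width=9, slack=7)
Line 6: ['orchestra'] (min_width=9, slack=7)
Line 7: ['compound', 'ant'] (min_width=12, slack=4)
Line 8: ['problem', 'open'] (min_width=12, slack=4)
Line 9: ['segment', 'orange'] (min_width=14, slack=2)
Line 10: ['book', 'make', 'water'] (min_width=15, slack=1)
Line 11: ['security', 'low'] (min_width=12, slack=4)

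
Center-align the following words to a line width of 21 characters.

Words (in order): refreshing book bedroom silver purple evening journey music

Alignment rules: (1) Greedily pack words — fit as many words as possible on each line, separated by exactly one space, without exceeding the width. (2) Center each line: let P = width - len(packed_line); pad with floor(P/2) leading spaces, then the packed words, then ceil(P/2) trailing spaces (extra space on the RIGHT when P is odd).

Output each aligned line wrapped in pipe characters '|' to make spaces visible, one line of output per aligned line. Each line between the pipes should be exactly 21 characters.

Line 1: ['refreshing', 'book'] (min_width=15, slack=6)
Line 2: ['bedroom', 'silver', 'purple'] (min_width=21, slack=0)
Line 3: ['evening', 'journey', 'music'] (min_width=21, slack=0)

Answer: |   refreshing book   |
|bedroom silver purple|
|evening journey music|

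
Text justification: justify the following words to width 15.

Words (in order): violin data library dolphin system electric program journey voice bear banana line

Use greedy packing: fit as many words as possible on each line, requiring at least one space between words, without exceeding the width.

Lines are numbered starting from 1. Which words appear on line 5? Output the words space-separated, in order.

Line 1: ['violin', 'data'] (min_width=11, slack=4)
Line 2: ['library', 'dolphin'] (min_width=15, slack=0)
Line 3: ['system', 'electric'] (min_width=15, slack=0)
Line 4: ['program', 'journey'] (min_width=15, slack=0)
Line 5: ['voice', 'bear'] (min_width=10, slack=5)
Line 6: ['banana', 'line'] (min_width=11, slack=4)

Answer: voice bear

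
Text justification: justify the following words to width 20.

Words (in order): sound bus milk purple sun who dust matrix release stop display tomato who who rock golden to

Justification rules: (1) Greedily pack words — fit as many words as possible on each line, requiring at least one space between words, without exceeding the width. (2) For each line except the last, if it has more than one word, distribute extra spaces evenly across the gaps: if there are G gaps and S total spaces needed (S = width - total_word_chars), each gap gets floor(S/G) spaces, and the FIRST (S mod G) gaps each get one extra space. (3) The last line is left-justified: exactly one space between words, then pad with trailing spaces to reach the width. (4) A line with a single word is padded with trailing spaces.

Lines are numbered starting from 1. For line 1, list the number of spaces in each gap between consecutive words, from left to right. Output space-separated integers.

Answer: 4 4

Derivation:
Line 1: ['sound', 'bus', 'milk'] (min_width=14, slack=6)
Line 2: ['purple', 'sun', 'who', 'dust'] (min_width=19, slack=1)
Line 3: ['matrix', 'release', 'stop'] (min_width=19, slack=1)
Line 4: ['display', 'tomato', 'who'] (min_width=18, slack=2)
Line 5: ['who', 'rock', 'golden', 'to'] (min_width=18, slack=2)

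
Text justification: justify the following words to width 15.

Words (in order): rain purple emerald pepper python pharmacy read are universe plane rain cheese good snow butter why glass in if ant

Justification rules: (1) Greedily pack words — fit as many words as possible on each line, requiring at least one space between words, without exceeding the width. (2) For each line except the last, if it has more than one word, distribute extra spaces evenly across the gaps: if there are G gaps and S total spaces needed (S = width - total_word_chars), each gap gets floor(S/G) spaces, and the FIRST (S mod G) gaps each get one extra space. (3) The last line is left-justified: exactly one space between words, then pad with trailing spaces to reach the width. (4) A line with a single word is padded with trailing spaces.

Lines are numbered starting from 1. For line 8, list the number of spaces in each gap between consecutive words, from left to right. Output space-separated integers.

Line 1: ['rain', 'purple'] (min_width=11, slack=4)
Line 2: ['emerald', 'pepper'] (min_width=14, slack=1)
Line 3: ['python', 'pharmacy'] (min_width=15, slack=0)
Line 4: ['read', 'are'] (min_width=8, slack=7)
Line 5: ['universe', 'plane'] (min_width=14, slack=1)
Line 6: ['rain', 'cheese'] (min_width=11, slack=4)
Line 7: ['good', 'snow'] (min_width=9, slack=6)
Line 8: ['butter', 'why'] (min_width=10, slack=5)
Line 9: ['glass', 'in', 'if', 'ant'] (min_width=15, slack=0)

Answer: 6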